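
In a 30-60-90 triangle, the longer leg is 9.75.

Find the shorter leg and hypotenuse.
In a 30-60-90 triangle, sides are in ratio 1 : √3 : 2.
Long leg = short leg·√3  →  short leg = 9.75/√3 = 5.629
Hypotenuse = 2·(short leg) = 2·9.75/√3 = 11.26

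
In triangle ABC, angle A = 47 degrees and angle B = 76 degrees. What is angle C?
Sum of angles in a triangle = 180 degrees
Third angle = 180 - 47 - 76
Third angle = 57 degrees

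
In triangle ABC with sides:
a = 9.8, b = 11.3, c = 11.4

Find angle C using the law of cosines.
cos(C) = (a² + b² - c²)/(2ab)
cos(C) = (9.8² + 11.3² - 11.4²)/(2·9.8·11.3) = 93.77/221.48 = 0.423379
C = arccos(0.423379) = 64.95°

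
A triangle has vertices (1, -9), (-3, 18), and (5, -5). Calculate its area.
Using the coordinate formula: Area = (1/2)|x₁(y₂-y₃) + x₂(y₃-y₁) + x₃(y₁-y₂)|
Area = (1/2)|1(18-(-5)) + (-3)((-5)-(-9)) + 5((-9)-18)|
Area = (1/2)|1*23 + (-3)*4 + 5*(-27)|
Area = (1/2)|23 + (-12) + (-135)|
Area = (1/2)*124 = 62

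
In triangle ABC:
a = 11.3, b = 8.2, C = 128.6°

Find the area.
Using A = ½ab·sin(C):
A = ½·11.3·8.2·sin(128.6°) = ½·92.66·0.781520 = 36.21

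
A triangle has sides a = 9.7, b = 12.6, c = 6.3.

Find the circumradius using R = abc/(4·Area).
s = (a+b+c)/2 = 14.3
Area = √(s(s-a)(s-b)(s-c)) = √(14.3·4.6·1.7·8) = 29.91
R = abc/(4·Area) = (9.7·12.6·6.3)/(4·29.91) = 769.986/119.64 = 6.436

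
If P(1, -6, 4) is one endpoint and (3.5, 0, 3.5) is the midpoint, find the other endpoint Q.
Q = (2×3.5 - 1, 2×0 - (-6), 2×3.5 - 4) = (6, 6, 3)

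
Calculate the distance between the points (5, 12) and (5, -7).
Using the distance formula: d = sqrt((x₂-x₁)² + (y₂-y₁)²)
dx = 5 - 5 = 0
dy = (-7) - 12 = -19
d = sqrt(0² + (-19)²) = sqrt(0 + 361) = sqrt(361) = 19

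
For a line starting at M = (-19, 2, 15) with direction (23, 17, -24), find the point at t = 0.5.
P(0.5) = (-19 + 23(0.5), 2 + 17(0.5), 15 + (-24)(0.5)) = (-7.5, 10.5, 3)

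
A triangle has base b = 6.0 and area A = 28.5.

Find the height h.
A = ½bh  →  h = 2A/b
h = 2·28.5/6.0 = 9.5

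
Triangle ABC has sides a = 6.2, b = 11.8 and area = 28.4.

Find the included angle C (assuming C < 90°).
Area = ½ab·sin(C)  →  sin(C) = 2·Area/(ab)
sin(C) = 2·28.4/(6.2·11.8) = 0.776381
C = arcsin(0.776381) = 50.93°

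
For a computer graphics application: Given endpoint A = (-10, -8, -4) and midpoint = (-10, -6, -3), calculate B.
B = (2×(-10) - (-10), 2×(-6) - (-8), 2×(-3) - (-4)) = (-10, -4, -2)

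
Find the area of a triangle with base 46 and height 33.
Area = (1/2) * base * height
Area = (1/2) * 46 * 33
Area = 759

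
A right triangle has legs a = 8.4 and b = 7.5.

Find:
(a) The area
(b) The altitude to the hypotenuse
(a) Area = ½ab = ½·8.4·7.5 = 31.5
(b) Hypotenuse c = √(8.4² + 7.5²) = √126.81 = 11.261
    Area = ½·c·h_c  →  h_c = 2·Area/c = 2·31.5/11.261 = 5.595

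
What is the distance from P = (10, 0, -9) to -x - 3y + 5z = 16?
d = |(-1)(10) + (-3)(0) + 5(-9) - (16)| / √((-1)² + (-3)² + 5²) = 71/√35 = 12.0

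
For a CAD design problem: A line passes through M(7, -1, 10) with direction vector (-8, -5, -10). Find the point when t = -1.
P(-1) = (7 + (-8)(-1), -1 + (-5)(-1), 10 + (-10)(-1)) = (15, 4, 20)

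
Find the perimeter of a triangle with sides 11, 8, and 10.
Perimeter = sum of all sides
Perimeter = 11 + 8 + 10
Perimeter = 29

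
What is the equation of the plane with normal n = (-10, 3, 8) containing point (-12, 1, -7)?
d = n·P = (-10)(-12) + (3)(1) + (8)(-7) = 67
Plane: -10x + 3y + 8z = 67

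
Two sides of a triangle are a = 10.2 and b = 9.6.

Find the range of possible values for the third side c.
By the triangle inequality: |a - b| < c < a + b
|10.2 - 9.6| < c < 10.2 + 9.6
0.6 < c < 19.8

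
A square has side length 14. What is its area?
Area = s²
Area = 14²
Area = 196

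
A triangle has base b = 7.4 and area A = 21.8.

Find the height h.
A = ½bh  →  h = 2A/b
h = 2·21.8/7.4 = 5.892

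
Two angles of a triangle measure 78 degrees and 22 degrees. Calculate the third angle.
Sum of angles in a triangle = 180 degrees
Third angle = 180 - 78 - 22
Third angle = 80 degrees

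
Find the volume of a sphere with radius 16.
Volume = (4/3) * pi * r³
Volume = (4/3) * pi * 16³
Volume = (4/3) * pi * 4096
Volume = 17157.28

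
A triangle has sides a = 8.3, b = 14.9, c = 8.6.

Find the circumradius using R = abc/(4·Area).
s = (a+b+c)/2 = 15.9
Area = √(s(s-a)(s-b)(s-c)) = √(15.9·7.6·1·7.3) = 29.7007
R = abc/(4·Area) = (8.3·14.9·8.6)/(4·29.7007) = 1063.562/118.8028 = 8.952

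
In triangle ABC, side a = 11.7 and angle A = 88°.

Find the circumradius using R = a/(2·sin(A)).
R = a/(2·sin(A)) = 11.7/(2·sin(88°))
R = 11.7/(2·0.999391) = 11.7/1.998782 = 5.854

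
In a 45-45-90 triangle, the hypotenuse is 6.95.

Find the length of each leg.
In a 45-45-90 triangle, hypotenuse = leg·√2  →  leg = hypotenuse/√2
leg = 6.95/√2 = 4.914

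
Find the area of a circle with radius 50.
Area = pi * r²
Area = pi * 50²
Area = pi * 2500
Area = 7853.98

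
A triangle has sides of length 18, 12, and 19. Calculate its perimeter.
Perimeter = sum of all sides
Perimeter = 18 + 12 + 19
Perimeter = 49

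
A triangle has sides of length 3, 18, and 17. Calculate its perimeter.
Perimeter = sum of all sides
Perimeter = 3 + 18 + 17
Perimeter = 38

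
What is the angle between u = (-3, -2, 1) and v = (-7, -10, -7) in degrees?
u·v = 34, |u|² = 14, |v|² = 198
cos θ = 34/√2772 ≈ 0.6458
θ ≈ 49.78°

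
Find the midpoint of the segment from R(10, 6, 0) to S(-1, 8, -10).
Midpoint = ((10-1)/2, (6+8)/2, (0-10)/2) = (4.5, 7, -5)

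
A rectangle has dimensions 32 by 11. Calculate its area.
Area = length * width
Area = 32 * 11
Area = 352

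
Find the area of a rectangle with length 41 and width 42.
Area = length * width
Area = 41 * 42
Area = 1722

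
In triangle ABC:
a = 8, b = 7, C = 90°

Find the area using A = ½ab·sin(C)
A = ½·8·7·sin(90°) = ½·56·1.000000 = 28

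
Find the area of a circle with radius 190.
Area = pi * r²
Area = pi * 190²
Area = pi * 36100
Area = 113411.49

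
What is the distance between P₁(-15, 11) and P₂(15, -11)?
Using the distance formula: d = sqrt((x₂-x₁)² + (y₂-y₁)²)
dx = 15 - (-15) = 30
dy = (-11) - 11 = -22
d = sqrt(30² + (-22)²) = sqrt(900 + 484) = sqrt(1384) = 37.20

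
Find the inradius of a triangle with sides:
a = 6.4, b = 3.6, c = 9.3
s = (a+b+c)/2 = (6.4+3.6+9.3)/2 = 9.65
Area = √(s(s-a)(s-b)(s-c)) = √(9.65·3.25·6.05·0.35) = 8.14924
r = Area/s = 8.14924/9.65 = 0.8445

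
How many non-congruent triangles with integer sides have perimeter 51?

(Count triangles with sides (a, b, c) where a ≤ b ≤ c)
With a ≤ b ≤ c and a + b + c = 51, the triangle inequality a + b > c gives c < 51/2, so c ≤ 25.
Iterate a from 1 to ⌊p/3⌋ = 17; for each a, b ranges from a to ⌊(p−a)/2⌋ with c = p − a − b, keeping only c ≥ b.
Triples: (1, 25, 25), (2, 24, 25), (3, 23, 25), …
Count = 61 triangles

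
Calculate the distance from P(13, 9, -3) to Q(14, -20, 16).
d = √[(1)² + (-29)² + (19)²] = √1203 = 34.68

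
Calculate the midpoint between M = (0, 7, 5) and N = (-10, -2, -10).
Midpoint = ((0-10)/2, (7-2)/2, (5-10)/2) = (-5, 2.5, -2.5)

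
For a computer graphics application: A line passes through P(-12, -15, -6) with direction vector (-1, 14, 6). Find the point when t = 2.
P(2) = (-12 + (-1)(2), -15 + 14(2), -6 + 6(2)) = (-14, 13, 6)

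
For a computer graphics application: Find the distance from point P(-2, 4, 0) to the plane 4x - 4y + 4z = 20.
d = |4(-2) + (-4)(4) + 4(0) - (20)| / √(4² + (-4)² + 4²) = 44/√48 = 6.351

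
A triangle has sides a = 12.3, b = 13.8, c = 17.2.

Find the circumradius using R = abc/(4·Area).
s = (a+b+c)/2 = 21.65
Area = √(s(s-a)(s-b)(s-c)) = √(21.65·9.35·7.85·4.45) = 84.091
R = abc/(4·Area) = (12.3·13.8·17.2)/(4·84.091) = 2919.528/336.364 = 8.68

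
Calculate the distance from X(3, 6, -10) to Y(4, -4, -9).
d = √[(1)² + (-10)² + (1)²] = √102 = 10.1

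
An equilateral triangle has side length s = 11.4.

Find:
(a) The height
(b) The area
(a) Height h = s·√3/2 = 11.4·√3/2 = 9.873
(b) Area = (√3/4)·s² = (√3/4)·11.4² = (√3/4)·129.96 = 56.27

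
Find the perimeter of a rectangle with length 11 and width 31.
Perimeter = 2 * (length + width)
Perimeter = 2 * (11 + 31)
Perimeter = 2 * 42
Perimeter = 84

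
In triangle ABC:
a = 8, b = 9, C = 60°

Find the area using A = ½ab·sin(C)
A = ½·8·9·sin(60°) = ½·72·0.866025 = 31.18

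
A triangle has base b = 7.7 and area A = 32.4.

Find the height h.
A = ½bh  →  h = 2A/b
h = 2·32.4/7.7 = 8.416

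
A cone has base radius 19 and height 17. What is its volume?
Volume = (1/3) * pi * r² * h
Volume = (1/3) * pi * 19² * 17
Volume = (1/3) * pi * 361 * 17
Volume = (1/3) * pi * 6137
Volume = 6426.65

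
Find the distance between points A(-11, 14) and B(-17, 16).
Using the distance formula: d = sqrt((x₂-x₁)² + (y₂-y₁)²)
dx = (-17) - (-11) = -6
dy = 16 - 14 = 2
d = sqrt((-6)² + 2²) = sqrt(36 + 4) = sqrt(40) = 6.32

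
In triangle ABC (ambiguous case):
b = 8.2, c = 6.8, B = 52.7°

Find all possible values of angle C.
sin(C)/c = sin(B)/b  →  sin(C) = c·sin(B)/b = 6.8·sin(52.7°)/8.2 = 0.659661
C₁ = arcsin(0.659661) = 41.27°,  C₂ = 180° - C₁ = 138.73°
Check C₂: A = 180° - 52.7° - 138.73° = -11.43° ≤ 0, rejected
C = 41.27° (one solution)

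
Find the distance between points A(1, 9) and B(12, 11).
Using the distance formula: d = sqrt((x₂-x₁)² + (y₂-y₁)²)
dx = 12 - 1 = 11
dy = 11 - 9 = 2
d = sqrt(11² + 2²) = sqrt(121 + 4) = sqrt(125) = 11.18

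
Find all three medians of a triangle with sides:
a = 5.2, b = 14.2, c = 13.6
Using m_x = ½√(2y² + 2z² - x²):
m_a = ½√(2·14.2² + 2·13.6² - 5.2²) = ½√746.16 = 13.66
m_b = ½√(2·5.2² + 2·13.6² - 14.2²) = ½√222.36 = 7.456
m_c = ½√(2·5.2² + 2·14.2² - 13.6²) = ½√272.4 = 8.252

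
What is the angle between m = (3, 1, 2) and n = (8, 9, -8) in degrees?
m·n = 17, |m|² = 14, |n|² = 209
cos θ = 17/√2926 ≈ 0.3143
θ ≈ 71.68°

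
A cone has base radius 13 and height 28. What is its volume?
Volume = (1/3) * pi * r² * h
Volume = (1/3) * pi * 13² * 28
Volume = (1/3) * pi * 169 * 28
Volume = (1/3) * pi * 4732
Volume = 4955.34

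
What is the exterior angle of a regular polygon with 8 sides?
Exterior angle of a regular n-gon = 360/n
Exterior angle = 360/8
Exterior angle = 45 degrees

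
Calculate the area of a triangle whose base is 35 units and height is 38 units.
Area = (1/2) * base * height
Area = (1/2) * 35 * 38
Area = 665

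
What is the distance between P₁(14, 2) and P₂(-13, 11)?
Using the distance formula: d = sqrt((x₂-x₁)² + (y₂-y₁)²)
dx = (-13) - 14 = -27
dy = 11 - 2 = 9
d = sqrt((-27)² + 9²) = sqrt(729 + 81) = sqrt(810) = 28.46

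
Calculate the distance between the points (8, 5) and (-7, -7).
Using the distance formula: d = sqrt((x₂-x₁)² + (y₂-y₁)²)
dx = (-7) - 8 = -15
dy = (-7) - 5 = -12
d = sqrt((-15)² + (-12)²) = sqrt(225 + 144) = sqrt(369) = 19.21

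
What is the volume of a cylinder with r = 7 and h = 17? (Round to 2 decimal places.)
Volume = pi * r² * h
Volume = pi * 7² * 17
Volume = pi * 49 * 17
Volume = pi * 833
Volume = 2616.95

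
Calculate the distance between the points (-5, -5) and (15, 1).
Using the distance formula: d = sqrt((x₂-x₁)² + (y₂-y₁)²)
dx = 15 - (-5) = 20
dy = 1 - (-5) = 6
d = sqrt(20² + 6²) = sqrt(400 + 36) = sqrt(436) = 20.88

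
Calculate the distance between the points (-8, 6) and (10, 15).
Using the distance formula: d = sqrt((x₂-x₁)² + (y₂-y₁)²)
dx = 10 - (-8) = 18
dy = 15 - 6 = 9
d = sqrt(18² + 9²) = sqrt(324 + 81) = sqrt(405) = 20.12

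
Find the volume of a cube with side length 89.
Volume = s³
Volume = 89³
Volume = 704969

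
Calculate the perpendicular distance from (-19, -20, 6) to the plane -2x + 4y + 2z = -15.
d = |(-2)(-19) + 4(-20) + 2(6) - (-15)| / √((-2)² + 4² + 2²) = 15/√24 = 3.062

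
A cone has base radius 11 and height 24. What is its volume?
Volume = (1/3) * pi * r² * h
Volume = (1/3) * pi * 11² * 24
Volume = (1/3) * pi * 121 * 24
Volume = (1/3) * pi * 2904
Volume = 3041.06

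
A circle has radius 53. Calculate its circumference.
Circumference = 2 * pi * r
Circumference = 2 * pi * 53
Circumference = 333.01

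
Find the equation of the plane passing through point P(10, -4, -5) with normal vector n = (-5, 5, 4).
d = n·P = (-5)(10) + (5)(-4) + (4)(-5) = -90
Plane: -5x + 5y + 4z = -90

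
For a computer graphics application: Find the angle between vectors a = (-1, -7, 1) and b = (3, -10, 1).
a·b = 68, |a|² = 51, |b|² = 110
cos θ = 68/√5610 ≈ 0.9079
θ ≈ 24.79°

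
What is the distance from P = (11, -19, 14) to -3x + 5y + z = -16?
d = |(-3)(11) + 5(-19) + 1(14) - (-16)| / √((-3)² + 5² + 1²) = 98/√35 = 16.57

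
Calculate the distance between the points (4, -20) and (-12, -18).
Using the distance formula: d = sqrt((x₂-x₁)² + (y₂-y₁)²)
dx = (-12) - 4 = -16
dy = (-18) - (-20) = 2
d = sqrt((-16)² + 2²) = sqrt(256 + 4) = sqrt(260) = 16.12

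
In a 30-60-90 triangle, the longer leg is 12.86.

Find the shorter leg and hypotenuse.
In a 30-60-90 triangle, sides are in ratio 1 : √3 : 2.
Long leg = short leg·√3  →  short leg = 12.86/√3 = 7.425
Hypotenuse = 2·(short leg) = 2·12.86/√3 = 14.85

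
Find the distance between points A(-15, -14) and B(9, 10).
Using the distance formula: d = sqrt((x₂-x₁)² + (y₂-y₁)²)
dx = 9 - (-15) = 24
dy = 10 - (-14) = 24
d = sqrt(24² + 24²) = sqrt(576 + 576) = sqrt(1152) = 33.94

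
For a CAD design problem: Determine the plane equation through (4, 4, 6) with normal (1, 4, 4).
d = n·P = (1)(4) + (4)(4) + (4)(6) = 44
Plane: x + 4y + 4z = 44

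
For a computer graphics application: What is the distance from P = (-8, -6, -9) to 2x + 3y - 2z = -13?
d = |2(-8) + 3(-6) + (-2)(-9) - (-13)| / √(2² + 3² + (-2)²) = 3/√17 = 0.7276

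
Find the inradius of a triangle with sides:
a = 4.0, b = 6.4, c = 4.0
s = (a+b+c)/2 = (4.0+6.4+4.0)/2 = 7.2
Area = √(s(s-a)(s-b)(s-c)) = √(7.2·3.2·0.8·3.2) = 7.68
r = Area/s = 7.68/7.2 = 1.067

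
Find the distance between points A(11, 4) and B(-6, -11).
Using the distance formula: d = sqrt((x₂-x₁)² + (y₂-y₁)²)
dx = (-6) - 11 = -17
dy = (-11) - 4 = -15
d = sqrt((-17)² + (-15)²) = sqrt(289 + 225) = sqrt(514) = 22.67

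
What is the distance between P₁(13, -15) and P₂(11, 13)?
Using the distance formula: d = sqrt((x₂-x₁)² + (y₂-y₁)²)
dx = 11 - 13 = -2
dy = 13 - (-15) = 28
d = sqrt((-2)² + 28²) = sqrt(4 + 784) = sqrt(788) = 28.07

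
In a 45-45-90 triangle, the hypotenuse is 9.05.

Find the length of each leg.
In a 45-45-90 triangle, hypotenuse = leg·√2  →  leg = hypotenuse/√2
leg = 9.05/√2 = 6.399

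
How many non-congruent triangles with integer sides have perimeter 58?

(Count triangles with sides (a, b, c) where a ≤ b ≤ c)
With a ≤ b ≤ c and a + b + c = 58, the triangle inequality a + b > c gives c < 58/2, so c ≤ 28.
Iterate a from 1 to ⌊p/3⌋ = 19; for each a, b ranges from a to ⌊(p−a)/2⌋ with c = p − a − b, keeping only c ≥ b.
Triples: (2, 28, 28), (3, 27, 28), (4, 26, 28), …
Count = 70 triangles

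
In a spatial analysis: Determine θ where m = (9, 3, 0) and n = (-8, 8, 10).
m·n = -48, |m|² = 90, |n|² = 228
cos θ = -48/√20520 ≈ -0.3351
θ ≈ 109.6°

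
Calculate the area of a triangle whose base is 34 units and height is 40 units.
Area = (1/2) * base * height
Area = (1/2) * 34 * 40
Area = 680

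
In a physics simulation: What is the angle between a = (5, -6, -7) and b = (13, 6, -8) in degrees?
a·b = 85, |a|² = 110, |b|² = 269
cos θ = 85/√29590 ≈ 0.4941
θ ≈ 60.39°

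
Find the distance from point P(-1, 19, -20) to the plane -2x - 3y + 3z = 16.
d = |(-2)(-1) + (-3)(19) + 3(-20) - (16)| / √((-2)² + (-3)² + 3²) = 131/√22 = 27.93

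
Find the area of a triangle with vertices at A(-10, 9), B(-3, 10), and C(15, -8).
Using the coordinate formula: Area = (1/2)|x₁(y₂-y₃) + x₂(y₃-y₁) + x₃(y₁-y₂)|
Area = (1/2)|(-10)(10-(-8)) + (-3)((-8)-9) + 15(9-10)|
Area = (1/2)|(-10)*18 + (-3)*(-17) + 15*(-1)|
Area = (1/2)|(-180) + 51 + (-15)|
Area = (1/2)*144 = 72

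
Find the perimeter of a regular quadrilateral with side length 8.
Perimeter = number of sides * side length
Perimeter = 4 * 8
Perimeter = 32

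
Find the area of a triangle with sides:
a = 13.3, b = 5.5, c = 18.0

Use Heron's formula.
s = (a+b+c)/2 = (13.3+5.5+18.0)/2 = 18.4
A = √(s(s-a)(s-b)(s-c)) = √(18.4·5.1·12.9·0.4)
A = √484.214 = 22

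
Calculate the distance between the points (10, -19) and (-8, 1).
Using the distance formula: d = sqrt((x₂-x₁)² + (y₂-y₁)²)
dx = (-8) - 10 = -18
dy = 1 - (-19) = 20
d = sqrt((-18)² + 20²) = sqrt(324 + 400) = sqrt(724) = 26.91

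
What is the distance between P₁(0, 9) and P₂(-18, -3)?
Using the distance formula: d = sqrt((x₂-x₁)² + (y₂-y₁)²)
dx = (-18) - 0 = -18
dy = (-3) - 9 = -12
d = sqrt((-18)² + (-12)²) = sqrt(324 + 144) = sqrt(468) = 21.63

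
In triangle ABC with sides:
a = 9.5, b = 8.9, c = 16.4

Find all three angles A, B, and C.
By the law of cosines:
cos(A) = (b² + c² - a²)/(2bc) = 0.883530  →  A = 27.93°
cos(B) = (a² + c² - b²)/(2ac) = 0.898588  →  B = 26.03°
cos(C) = (a² + b² - c²)/(2ab) = -0.588409  →  C = 126°
Check: A + B + C = 180.0° ✓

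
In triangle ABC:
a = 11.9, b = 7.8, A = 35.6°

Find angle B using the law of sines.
sin(B)/b = sin(A)/a
sin(B) = b·sin(A)/a = 7.8·sin(35.6°)/11.9 = 0.381560
B = arcsin(0.381560) = 22.43°  (b ≤ a, so B ≤ A and the acute solution is unique)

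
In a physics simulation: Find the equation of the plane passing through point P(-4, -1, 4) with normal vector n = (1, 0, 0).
d = n·P = (1)(-4) + (0)(-1) + (0)(4) = -4
Plane: x = -4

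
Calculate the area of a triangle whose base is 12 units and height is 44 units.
Area = (1/2) * base * height
Area = (1/2) * 12 * 44
Area = 264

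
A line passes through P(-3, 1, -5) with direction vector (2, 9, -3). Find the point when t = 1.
P(1) = (-3 + 2(1), 1 + 9(1), -5 + (-3)(1)) = (-1, 10, -8)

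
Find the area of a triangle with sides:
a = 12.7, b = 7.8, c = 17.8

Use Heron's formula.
s = (a+b+c)/2 = (12.7+7.8+17.8)/2 = 19.15
A = √(s(s-a)(s-b)(s-c)) = √(19.15·6.45·11.35·1.35)
A = √1892.6 = 43.5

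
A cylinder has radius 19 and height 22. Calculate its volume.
Volume = pi * r² * h
Volume = pi * 19² * 22
Volume = pi * 361 * 22
Volume = pi * 7942
Volume = 24950.53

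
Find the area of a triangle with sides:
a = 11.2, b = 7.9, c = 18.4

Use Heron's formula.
s = (a+b+c)/2 = (11.2+7.9+18.4)/2 = 18.75
A = √(s(s-a)(s-b)(s-c)) = √(18.75·7.55·10.85·0.35)
A = √537.584 = 23.19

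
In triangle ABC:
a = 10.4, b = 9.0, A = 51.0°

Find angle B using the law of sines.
sin(B)/b = sin(A)/a
sin(B) = b·sin(A)/a = 9.0·sin(51.0°)/10.4 = 0.672530
B = arcsin(0.672530) = 42.26°  (b ≤ a, so B ≤ A and the acute solution is unique)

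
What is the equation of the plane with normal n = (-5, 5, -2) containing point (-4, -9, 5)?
d = n·P = (-5)(-4) + (5)(-9) + (-2)(5) = -35
Plane: -5x + 5y - 2z = -35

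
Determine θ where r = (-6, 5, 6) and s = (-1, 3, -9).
r·s = -33, |r|² = 97, |s|² = 91
cos θ = -33/√8827 ≈ -0.3512
θ ≈ 110.6°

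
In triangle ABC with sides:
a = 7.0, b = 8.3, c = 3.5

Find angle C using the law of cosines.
cos(C) = (a² + b² - c²)/(2ab)
cos(C) = (7.0² + 8.3² - 3.5²)/(2·7.0·8.3) = 105.64/116.2 = 0.909122
C = arccos(0.909122) = 24.62°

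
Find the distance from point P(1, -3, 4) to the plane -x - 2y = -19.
d = |(-1)(1) + (-2)(-3) + 0(4) - (-19)| / √((-1)² + (-2)² + 0²) = 24/√5 = 10.73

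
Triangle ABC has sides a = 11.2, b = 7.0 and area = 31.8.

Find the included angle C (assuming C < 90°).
Area = ½ab·sin(C)  →  sin(C) = 2·Area/(ab)
sin(C) = 2·31.8/(11.2·7.0) = 0.811224
C = arcsin(0.811224) = 54.22°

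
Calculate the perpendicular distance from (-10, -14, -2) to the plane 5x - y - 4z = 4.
d = |5(-10) + (-1)(-14) + (-4)(-2) - (4)| / √(5² + (-1)² + (-4)²) = 32/√42 = 4.938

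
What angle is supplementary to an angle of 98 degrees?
Supplementary angles sum to 180 degrees.
Other angle = 180 - 98
Other angle = 82 degrees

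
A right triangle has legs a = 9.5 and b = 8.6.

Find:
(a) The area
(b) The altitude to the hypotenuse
(a) Area = ½ab = ½·9.5·8.6 = 40.85
(b) Hypotenuse c = √(9.5² + 8.6²) = √164.21 = 12.8144
    Area = ½·c·h_c  →  h_c = 2·Area/c = 2·40.85/12.8144 = 6.376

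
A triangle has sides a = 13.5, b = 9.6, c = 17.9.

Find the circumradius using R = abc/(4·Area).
s = (a+b+c)/2 = 20.5
Area = √(s(s-a)(s-b)(s-c)) = √(20.5·7·10.9·2.6) = 63.7714
R = abc/(4·Area) = (13.5·9.6·17.9)/(4·63.7714) = 2319.84/255.0856 = 9.094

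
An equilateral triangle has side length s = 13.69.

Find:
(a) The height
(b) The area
(a) Height h = s·√3/2 = 13.69·√3/2 = 11.86
(b) Area = (√3/4)·s² = (√3/4)·13.69² = (√3/4)·187.416 = 81.15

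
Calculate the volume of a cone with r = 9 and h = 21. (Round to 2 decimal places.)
Volume = (1/3) * pi * r² * h
Volume = (1/3) * pi * 9² * 21
Volume = (1/3) * pi * 81 * 21
Volume = (1/3) * pi * 1701
Volume = 1781.28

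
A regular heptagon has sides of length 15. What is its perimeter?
Perimeter = number of sides * side length
Perimeter = 7 * 15
Perimeter = 105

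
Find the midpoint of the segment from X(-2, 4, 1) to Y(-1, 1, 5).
Midpoint = ((-2-1)/2, (4+1)/2, (1+5)/2) = (-1.5, 2.5, 3)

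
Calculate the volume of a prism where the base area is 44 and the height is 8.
Volume = base area * height
Volume = 44 * 8
Volume = 352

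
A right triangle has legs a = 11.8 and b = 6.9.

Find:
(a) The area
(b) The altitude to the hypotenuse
(a) Area = ½ab = ½·11.8·6.9 = 40.71
(b) Hypotenuse c = √(11.8² + 6.9²) = √186.85 = 13.6693
    Area = ½·c·h_c  →  h_c = 2·Area/c = 2·40.71/13.6693 = 5.956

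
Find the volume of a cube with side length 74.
Volume = s³
Volume = 74³
Volume = 405224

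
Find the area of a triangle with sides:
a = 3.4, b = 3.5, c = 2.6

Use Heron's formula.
s = (a+b+c)/2 = (3.4+3.5+2.6)/2 = 4.75
A = √(s(s-a)(s-b)(s-c)) = √(4.75·1.35·1.25·2.15)
A = √17.2336 = 4.151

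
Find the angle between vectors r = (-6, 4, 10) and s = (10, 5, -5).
r·s = -90, |r|² = 152, |s|² = 150
cos θ = -90/√22800 ≈ -0.596
θ ≈ 126.6°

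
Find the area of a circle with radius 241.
Area = pi * r²
Area = pi * 241²
Area = pi * 58081
Area = 182466.84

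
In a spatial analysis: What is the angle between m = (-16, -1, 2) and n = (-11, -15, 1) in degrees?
m·n = 193, |m|² = 261, |n|² = 347
cos θ = 193/√90567 ≈ 0.6413
θ ≈ 50.11°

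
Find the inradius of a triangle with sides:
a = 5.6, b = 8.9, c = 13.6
s = (a+b+c)/2 = (5.6+8.9+13.6)/2 = 14.05
Area = √(s(s-a)(s-b)(s-c)) = √(14.05·8.45·5.15·0.45) = 16.5873
r = Area/s = 16.5873/14.05 = 1.181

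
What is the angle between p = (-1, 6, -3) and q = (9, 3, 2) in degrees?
p·q = 3, |p|² = 46, |q|² = 94
cos θ = 3/√4324 ≈ 0.04562
θ ≈ 87.39°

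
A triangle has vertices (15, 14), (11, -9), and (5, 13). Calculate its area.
Using the coordinate formula: Area = (1/2)|x₁(y₂-y₃) + x₂(y₃-y₁) + x₃(y₁-y₂)|
Area = (1/2)|15((-9)-13) + 11(13-14) + 5(14-(-9))|
Area = (1/2)|15*(-22) + 11*(-1) + 5*23|
Area = (1/2)|(-330) + (-11) + 115|
Area = (1/2)*226 = 113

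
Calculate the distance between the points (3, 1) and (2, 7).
Using the distance formula: d = sqrt((x₂-x₁)² + (y₂-y₁)²)
dx = 2 - 3 = -1
dy = 7 - 1 = 6
d = sqrt((-1)² + 6²) = sqrt(1 + 36) = sqrt(37) = 6.08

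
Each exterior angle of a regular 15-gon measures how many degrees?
Exterior angle of a regular n-gon = 360/n
Exterior angle = 360/15
Exterior angle = 24 degrees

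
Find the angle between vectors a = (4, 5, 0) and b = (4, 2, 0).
a·b = 26, |a|² = 41, |b|² = 20
cos θ = 26/√820 ≈ 0.908
θ ≈ 24.78°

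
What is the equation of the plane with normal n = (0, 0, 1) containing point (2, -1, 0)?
d = n·P = (0)(2) + (0)(-1) + (1)(0) = 0
Plane: z = 0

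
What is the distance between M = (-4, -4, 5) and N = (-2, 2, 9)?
d = √[(2)² + (6)² + (4)²] = √56 = 7.483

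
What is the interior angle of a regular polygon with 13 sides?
Interior angle of a regular n-gon = (n-2)*180/n
Interior angle = (13-2)*180/13
Interior angle = 11*180/13
Interior angle = 1980/13
Interior angle = 152.31 degrees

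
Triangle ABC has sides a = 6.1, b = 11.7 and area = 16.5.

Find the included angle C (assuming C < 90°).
Area = ½ab·sin(C)  →  sin(C) = 2·Area/(ab)
sin(C) = 2·16.5/(6.1·11.7) = 0.462379
C = arcsin(0.462379) = 27.54°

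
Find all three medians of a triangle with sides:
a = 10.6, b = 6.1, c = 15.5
Using m_x = ½√(2y² + 2z² - x²):
m_a = ½√(2·6.1² + 2·15.5² - 10.6²) = ½√442.56 = 10.52
m_b = ½√(2·10.6² + 2·15.5² - 6.1²) = ½√668.01 = 12.92
m_c = ½√(2·10.6² + 2·6.1² - 15.5²) = ½√58.89 = 3.837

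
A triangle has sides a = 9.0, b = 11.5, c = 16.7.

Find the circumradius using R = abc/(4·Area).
s = (a+b+c)/2 = 18.6
Area = √(s(s-a)(s-b)(s-c)) = √(18.6·9.6·7.1·1.9) = 49.0793
R = abc/(4·Area) = (9.0·11.5·16.7)/(4·49.0793) = 1728.45/196.3172 = 8.804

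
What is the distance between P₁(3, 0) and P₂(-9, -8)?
Using the distance formula: d = sqrt((x₂-x₁)² + (y₂-y₁)²)
dx = (-9) - 3 = -12
dy = (-8) - 0 = -8
d = sqrt((-12)² + (-8)²) = sqrt(144 + 64) = sqrt(208) = 14.42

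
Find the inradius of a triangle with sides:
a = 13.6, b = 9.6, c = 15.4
s = (a+b+c)/2 = (13.6+9.6+15.4)/2 = 19.3
Area = √(s(s-a)(s-b)(s-c)) = √(19.3·5.7·9.7·3.9) = 64.5111
r = Area/s = 64.5111/19.3 = 3.343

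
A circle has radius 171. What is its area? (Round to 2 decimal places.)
Area = pi * r²
Area = pi * 171²
Area = pi * 29241
Area = 91863.31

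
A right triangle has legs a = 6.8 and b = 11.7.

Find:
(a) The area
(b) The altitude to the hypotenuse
(a) Area = ½ab = ½·6.8·11.7 = 39.78
(b) Hypotenuse c = √(6.8² + 11.7²) = √183.13 = 13.5326
    Area = ½·c·h_c  →  h_c = 2·Area/c = 2·39.78/13.5326 = 5.879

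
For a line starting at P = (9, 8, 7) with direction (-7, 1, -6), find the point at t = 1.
P(1) = (9 + (-7)(1), 8 + 1(1), 7 + (-6)(1)) = (2, 9, 1)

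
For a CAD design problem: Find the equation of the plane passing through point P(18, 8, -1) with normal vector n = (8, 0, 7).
d = n·P = (8)(18) + (0)(8) + (7)(-1) = 137
Plane: 8x + 7z = 137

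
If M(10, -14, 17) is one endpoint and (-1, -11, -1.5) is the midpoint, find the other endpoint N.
N = (2×(-1) - 10, 2×(-11) - (-14), 2×(-1.5) - 17) = (-12, -8, -20)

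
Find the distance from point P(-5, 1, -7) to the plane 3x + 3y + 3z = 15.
d = |3(-5) + 3(1) + 3(-7) - (15)| / √(3² + 3² + 3²) = 48/√27 = 9.238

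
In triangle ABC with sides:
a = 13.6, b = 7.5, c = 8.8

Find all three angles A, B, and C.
By the law of cosines:
cos(A) = (b² + c² - a²)/(2bc) = -0.388409  →  A = 112.9°
cos(B) = (a² + c² - b²)/(2ac) = 0.861255  →  B = 30.54°
cos(C) = (a² + b² - c²)/(2ab) = 0.802794  →  C = 36.6°
Check: A + B + C = 180.0° ✓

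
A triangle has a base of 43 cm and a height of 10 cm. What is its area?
Area = (1/2) * base * height
Area = (1/2) * 43 * 10
Area = 215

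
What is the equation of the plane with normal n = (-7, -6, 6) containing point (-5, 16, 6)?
d = n·P = (-7)(-5) + (-6)(16) + (6)(6) = -25
Plane: -7x - 6y + 6z = -25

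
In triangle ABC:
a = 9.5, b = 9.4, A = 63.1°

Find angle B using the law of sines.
sin(B)/b = sin(A)/a
sin(B) = b·sin(A)/a = 9.4·sin(63.1°)/9.5 = 0.882410
B = arcsin(0.882410) = 61.93°  (b ≤ a, so B ≤ A and the acute solution is unique)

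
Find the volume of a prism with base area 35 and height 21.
Volume = base area * height
Volume = 35 * 21
Volume = 735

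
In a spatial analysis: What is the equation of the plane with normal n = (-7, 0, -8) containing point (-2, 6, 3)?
d = n·P = (-7)(-2) + (0)(6) + (-8)(3) = -10
Plane: -7x - 8z = -10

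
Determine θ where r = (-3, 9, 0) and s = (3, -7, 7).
r·s = -72, |r|² = 90, |s|² = 107
cos θ = -72/√9630 ≈ -0.7337
θ ≈ 137.2°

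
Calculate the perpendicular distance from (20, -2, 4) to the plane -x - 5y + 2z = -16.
d = |(-1)(20) + (-5)(-2) + 2(4) - (-16)| / √((-1)² + (-5)² + 2²) = 14/√30 = 2.556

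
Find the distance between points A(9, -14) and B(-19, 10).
Using the distance formula: d = sqrt((x₂-x₁)² + (y₂-y₁)²)
dx = (-19) - 9 = -28
dy = 10 - (-14) = 24
d = sqrt((-28)² + 24²) = sqrt(784 + 576) = sqrt(1360) = 36.88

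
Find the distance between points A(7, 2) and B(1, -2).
Using the distance formula: d = sqrt((x₂-x₁)² + (y₂-y₁)²)
dx = 1 - 7 = -6
dy = (-2) - 2 = -4
d = sqrt((-6)² + (-4)²) = sqrt(36 + 16) = sqrt(52) = 7.21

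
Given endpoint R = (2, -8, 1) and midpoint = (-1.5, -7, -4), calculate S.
S = (2×(-1.5) - 2, 2×(-7) - (-8), 2×(-4) - 1) = (-5, -6, -9)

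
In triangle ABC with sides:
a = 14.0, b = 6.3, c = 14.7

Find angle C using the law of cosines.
cos(C) = (a² + b² - c²)/(2ab)
cos(C) = (14.0² + 6.3² - 14.7²)/(2·14.0·6.3) = 19.6/176.4 = 0.111111
C = arccos(0.111111) = 83.62°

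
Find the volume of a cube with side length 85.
Volume = s³
Volume = 85³
Volume = 614125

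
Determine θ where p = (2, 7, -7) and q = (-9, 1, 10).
p·q = -81, |p|² = 102, |q|² = 182
cos θ = -81/√18564 ≈ -0.5945
θ ≈ 126.5°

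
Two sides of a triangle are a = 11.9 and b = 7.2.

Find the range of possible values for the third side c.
By the triangle inequality: |a - b| < c < a + b
|11.9 - 7.2| < c < 11.9 + 7.2
4.7 < c < 19.1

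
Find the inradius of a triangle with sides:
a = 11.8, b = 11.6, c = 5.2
s = (a+b+c)/2 = (11.8+11.6+5.2)/2 = 14.3
Area = √(s(s-a)(s-b)(s-c)) = √(14.3·2.5·2.7·9.1) = 29.6374
r = Area/s = 29.6374/14.3 = 2.073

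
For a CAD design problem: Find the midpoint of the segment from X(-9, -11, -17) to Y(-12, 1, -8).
Midpoint = ((-9-12)/2, (-11+1)/2, (-17-8)/2) = (-10.5, -5, -12.5)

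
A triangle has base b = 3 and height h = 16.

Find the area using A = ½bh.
A = ½·3·16 = 24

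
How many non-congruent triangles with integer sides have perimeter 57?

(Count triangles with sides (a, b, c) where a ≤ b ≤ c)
With a ≤ b ≤ c and a + b + c = 57, the triangle inequality a + b > c gives c < 57/2, so c ≤ 28.
Iterate a from 1 to ⌊p/3⌋ = 19; for each a, b ranges from a to ⌊(p−a)/2⌋ with c = p − a − b, keeping only c ≥ b.
Triples: (1, 28, 28), (2, 27, 28), (3, 26, 28), …
Count = 75 triangles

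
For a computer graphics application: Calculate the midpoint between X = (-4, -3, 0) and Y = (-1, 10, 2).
Midpoint = ((-4-1)/2, (-3+10)/2, (0+2)/2) = (-2.5, 3.5, 1)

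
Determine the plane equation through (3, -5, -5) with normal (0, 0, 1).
d = n·P = (0)(3) + (0)(-5) + (1)(-5) = -5
Plane: z = -5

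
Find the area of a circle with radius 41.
Area = pi * r²
Area = pi * 41²
Area = pi * 1681
Area = 5281.02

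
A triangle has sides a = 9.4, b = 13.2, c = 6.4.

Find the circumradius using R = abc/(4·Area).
s = (a+b+c)/2 = 14.5
Area = √(s(s-a)(s-b)(s-c)) = √(14.5·5.1·1.3·8.1) = 27.9051
R = abc/(4·Area) = (9.4·13.2·6.4)/(4·27.9051) = 794.112/111.6204 = 7.114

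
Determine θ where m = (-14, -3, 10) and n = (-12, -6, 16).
m·n = 346, |m|² = 305, |n|² = 436
cos θ = 346/√132980 ≈ 0.9488
θ ≈ 18.41°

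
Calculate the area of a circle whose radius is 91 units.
Area = pi * r²
Area = pi * 91²
Area = pi * 8281
Area = 26015.53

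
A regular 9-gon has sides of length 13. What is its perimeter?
Perimeter = number of sides * side length
Perimeter = 9 * 13
Perimeter = 117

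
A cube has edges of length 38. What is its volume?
Volume = s³
Volume = 38³
Volume = 54872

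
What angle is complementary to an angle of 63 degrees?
Complementary angles sum to 90 degrees.
Other angle = 90 - 63
Other angle = 27 degrees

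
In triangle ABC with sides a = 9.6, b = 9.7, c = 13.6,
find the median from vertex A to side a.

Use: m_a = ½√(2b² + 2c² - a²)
m_a = ½√(2·9.7² + 2·13.6² - 9.6²)
m_a = ½√(188.18 + 369.92 - 92.16) = ½√465.94 = 10.79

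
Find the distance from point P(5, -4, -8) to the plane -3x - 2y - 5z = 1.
d = |(-3)(5) + (-2)(-4) + (-5)(-8) - (1)| / √((-3)² + (-2)² + (-5)²) = 32/√38 = 5.191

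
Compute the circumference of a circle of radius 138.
Circumference = 2 * pi * r
Circumference = 2 * pi * 138
Circumference = 867.08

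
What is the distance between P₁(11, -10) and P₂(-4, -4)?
Using the distance formula: d = sqrt((x₂-x₁)² + (y₂-y₁)²)
dx = (-4) - 11 = -15
dy = (-4) - (-10) = 6
d = sqrt((-15)² + 6²) = sqrt(225 + 36) = sqrt(261) = 16.16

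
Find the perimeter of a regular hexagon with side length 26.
Perimeter = number of sides * side length
Perimeter = 6 * 26
Perimeter = 156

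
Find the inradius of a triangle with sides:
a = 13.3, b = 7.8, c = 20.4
s = (a+b+c)/2 = (13.3+7.8+20.4)/2 = 20.75
Area = √(s(s-a)(s-b)(s-c)) = √(20.75·7.45·12.95·0.35) = 26.4701
r = Area/s = 26.4701/20.75 = 1.276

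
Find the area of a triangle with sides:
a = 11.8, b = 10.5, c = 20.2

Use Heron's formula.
s = (a+b+c)/2 = (11.8+10.5+20.2)/2 = 21.25
A = √(s(s-a)(s-b)(s-c)) = √(21.25·9.45·10.75·1.05)
A = √2266.67 = 47.61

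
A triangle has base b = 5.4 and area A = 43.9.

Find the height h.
A = ½bh  →  h = 2A/b
h = 2·43.9/5.4 = 16.26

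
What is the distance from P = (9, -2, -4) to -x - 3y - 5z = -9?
d = |(-1)(9) + (-3)(-2) + (-5)(-4) - (-9)| / √((-1)² + (-3)² + (-5)²) = 26/√35 = 4.395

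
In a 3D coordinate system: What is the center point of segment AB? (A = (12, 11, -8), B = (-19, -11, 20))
Midpoint = ((12-19)/2, (11-11)/2, (-8+20)/2) = (-3.5, 0, 6)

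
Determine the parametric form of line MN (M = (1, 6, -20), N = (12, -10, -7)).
Direction vector d = N - M = (11, -16, 13)
x = 1 + 11t, y = 6 - 16t, z = -20 + 13t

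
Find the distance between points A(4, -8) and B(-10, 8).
Using the distance formula: d = sqrt((x₂-x₁)² + (y₂-y₁)²)
dx = (-10) - 4 = -14
dy = 8 - (-8) = 16
d = sqrt((-14)² + 16²) = sqrt(196 + 256) = sqrt(452) = 21.26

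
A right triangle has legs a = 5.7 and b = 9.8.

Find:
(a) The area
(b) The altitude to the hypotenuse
(a) Area = ½ab = ½·5.7·9.8 = 27.93
(b) Hypotenuse c = √(5.7² + 9.8²) = √128.53 = 11.3371
    Area = ½·c·h_c  →  h_c = 2·Area/c = 2·27.93/11.3371 = 4.927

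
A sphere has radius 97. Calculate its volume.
Volume = (4/3) * pi * r³
Volume = (4/3) * pi * 97³
Volume = (4/3) * pi * 912673
Volume = 3822995.72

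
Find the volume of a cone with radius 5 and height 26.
Volume = (1/3) * pi * r² * h
Volume = (1/3) * pi * 5² * 26
Volume = (1/3) * pi * 25 * 26
Volume = (1/3) * pi * 650
Volume = 680.68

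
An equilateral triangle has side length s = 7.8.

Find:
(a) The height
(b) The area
(a) Height h = s·√3/2 = 7.8·√3/2 = 6.755
(b) Area = (√3/4)·s² = (√3/4)·7.8² = (√3/4)·60.84 = 26.34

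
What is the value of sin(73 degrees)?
sin(73 degrees) = 0.9563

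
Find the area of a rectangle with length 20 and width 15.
Area = length * width
Area = 20 * 15
Area = 300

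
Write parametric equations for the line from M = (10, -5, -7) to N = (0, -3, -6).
Direction vector d = N - M = (-10, 2, 1)
x = 10 - 10t, y = -5 + 2t, z = -7 + t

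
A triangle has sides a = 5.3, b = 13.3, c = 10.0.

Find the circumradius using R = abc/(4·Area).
s = (a+b+c)/2 = 14.3
Area = √(s(s-a)(s-b)(s-c)) = √(14.3·9·1·4.3) = 23.5247
R = abc/(4·Area) = (5.3·13.3·10.0)/(4·23.5247) = 704.9/94.0988 = 7.491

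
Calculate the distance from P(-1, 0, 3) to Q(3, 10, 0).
d = √[(4)² + (10)² + (-3)²] = √125 = 11.18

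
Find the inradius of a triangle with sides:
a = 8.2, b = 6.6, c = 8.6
s = (a+b+c)/2 = (8.2+6.6+8.6)/2 = 11.7
Area = √(s(s-a)(s-b)(s-c)) = √(11.7·3.5·5.1·3.1) = 25.4444
r = Area/s = 25.4444/11.7 = 2.175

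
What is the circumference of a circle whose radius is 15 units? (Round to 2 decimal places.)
Circumference = 2 * pi * r
Circumference = 2 * pi * 15
Circumference = 94.25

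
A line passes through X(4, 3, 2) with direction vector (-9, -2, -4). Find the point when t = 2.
P(2) = (4 + (-9)(2), 3 + (-2)(2), 2 + (-4)(2)) = (-14, -1, -6)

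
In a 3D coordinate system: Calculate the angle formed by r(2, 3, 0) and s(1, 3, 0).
r·s = 11, |r|² = 13, |s|² = 10
cos θ = 11/√130 ≈ 0.9648
θ ≈ 15.26°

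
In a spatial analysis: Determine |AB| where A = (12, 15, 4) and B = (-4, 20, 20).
d = √[(-16)² + (5)² + (16)²] = √537 = 23.17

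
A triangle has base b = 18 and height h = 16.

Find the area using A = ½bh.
A = ½·18·16 = 144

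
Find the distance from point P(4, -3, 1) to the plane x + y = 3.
d = |1(4) + 1(-3) + 0(1) - (3)| / √(1² + 1² + 0²) = 2/√2 = 1.414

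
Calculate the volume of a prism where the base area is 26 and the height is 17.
Volume = base area * height
Volume = 26 * 17
Volume = 442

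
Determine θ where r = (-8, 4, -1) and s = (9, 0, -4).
r·s = -68, |r|² = 81, |s|² = 97
cos θ = -68/√7857 ≈ -0.7672
θ ≈ 140.1°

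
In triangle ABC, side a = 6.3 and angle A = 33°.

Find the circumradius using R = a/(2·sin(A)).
R = a/(2·sin(A)) = 6.3/(2·sin(33°))
R = 6.3/(2·0.544639) = 6.3/1.089278 = 5.784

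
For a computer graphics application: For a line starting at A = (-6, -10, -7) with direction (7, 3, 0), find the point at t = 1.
P(1) = (-6 + 7(1), -10 + 3(1), -7 + 0(1)) = (1, -7, -7)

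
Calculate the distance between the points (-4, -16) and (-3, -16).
Using the distance formula: d = sqrt((x₂-x₁)² + (y₂-y₁)²)
dx = (-3) - (-4) = 1
dy = (-16) - (-16) = 0
d = sqrt(1² + 0²) = sqrt(1 + 0) = sqrt(1) = 1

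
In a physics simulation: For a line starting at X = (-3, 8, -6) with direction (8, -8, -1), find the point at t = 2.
P(2) = (-3 + 8(2), 8 + (-8)(2), -6 + (-1)(2)) = (13, -8, -8)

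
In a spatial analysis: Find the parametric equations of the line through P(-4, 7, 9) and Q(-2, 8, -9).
Direction vector d = Q - P = (2, 1, -18)
x = -4 + 2t, y = 7 + t, z = 9 - 18t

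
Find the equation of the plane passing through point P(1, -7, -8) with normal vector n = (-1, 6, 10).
d = n·P = (-1)(1) + (6)(-7) + (10)(-8) = -123
Plane: -x + 6y + 10z = -123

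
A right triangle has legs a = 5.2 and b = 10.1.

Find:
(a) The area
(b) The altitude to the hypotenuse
(a) Area = ½ab = ½·5.2·10.1 = 26.26
(b) Hypotenuse c = √(5.2² + 10.1²) = √129.05 = 11.36
    Area = ½·c·h_c  →  h_c = 2·Area/c = 2·26.26/11.36 = 4.623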